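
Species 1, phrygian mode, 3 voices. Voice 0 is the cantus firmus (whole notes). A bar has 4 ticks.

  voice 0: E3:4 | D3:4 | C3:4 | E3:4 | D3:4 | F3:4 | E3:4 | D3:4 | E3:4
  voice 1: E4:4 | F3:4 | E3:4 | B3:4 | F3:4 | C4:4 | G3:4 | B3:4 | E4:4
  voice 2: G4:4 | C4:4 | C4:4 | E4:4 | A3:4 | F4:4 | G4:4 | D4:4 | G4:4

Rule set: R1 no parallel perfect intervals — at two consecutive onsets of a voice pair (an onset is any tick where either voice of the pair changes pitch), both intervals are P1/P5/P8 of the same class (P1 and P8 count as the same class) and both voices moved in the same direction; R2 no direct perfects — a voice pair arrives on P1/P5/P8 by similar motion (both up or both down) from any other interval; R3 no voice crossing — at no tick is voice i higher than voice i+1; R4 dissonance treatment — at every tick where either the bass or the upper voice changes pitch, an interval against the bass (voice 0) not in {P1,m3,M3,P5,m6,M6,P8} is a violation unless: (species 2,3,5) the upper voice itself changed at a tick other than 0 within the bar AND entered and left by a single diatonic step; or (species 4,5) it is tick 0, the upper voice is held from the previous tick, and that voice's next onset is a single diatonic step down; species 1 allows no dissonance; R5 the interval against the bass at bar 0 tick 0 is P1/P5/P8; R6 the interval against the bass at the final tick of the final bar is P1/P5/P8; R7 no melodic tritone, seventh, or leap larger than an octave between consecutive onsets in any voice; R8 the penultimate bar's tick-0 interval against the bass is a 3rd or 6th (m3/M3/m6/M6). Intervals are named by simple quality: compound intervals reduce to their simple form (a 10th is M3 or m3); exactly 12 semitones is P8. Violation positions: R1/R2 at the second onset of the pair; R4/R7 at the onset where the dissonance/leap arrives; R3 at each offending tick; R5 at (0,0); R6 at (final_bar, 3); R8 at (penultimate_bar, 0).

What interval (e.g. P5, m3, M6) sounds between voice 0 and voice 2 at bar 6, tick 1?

m3

voice 0=E3 voice 2=G4 -> m3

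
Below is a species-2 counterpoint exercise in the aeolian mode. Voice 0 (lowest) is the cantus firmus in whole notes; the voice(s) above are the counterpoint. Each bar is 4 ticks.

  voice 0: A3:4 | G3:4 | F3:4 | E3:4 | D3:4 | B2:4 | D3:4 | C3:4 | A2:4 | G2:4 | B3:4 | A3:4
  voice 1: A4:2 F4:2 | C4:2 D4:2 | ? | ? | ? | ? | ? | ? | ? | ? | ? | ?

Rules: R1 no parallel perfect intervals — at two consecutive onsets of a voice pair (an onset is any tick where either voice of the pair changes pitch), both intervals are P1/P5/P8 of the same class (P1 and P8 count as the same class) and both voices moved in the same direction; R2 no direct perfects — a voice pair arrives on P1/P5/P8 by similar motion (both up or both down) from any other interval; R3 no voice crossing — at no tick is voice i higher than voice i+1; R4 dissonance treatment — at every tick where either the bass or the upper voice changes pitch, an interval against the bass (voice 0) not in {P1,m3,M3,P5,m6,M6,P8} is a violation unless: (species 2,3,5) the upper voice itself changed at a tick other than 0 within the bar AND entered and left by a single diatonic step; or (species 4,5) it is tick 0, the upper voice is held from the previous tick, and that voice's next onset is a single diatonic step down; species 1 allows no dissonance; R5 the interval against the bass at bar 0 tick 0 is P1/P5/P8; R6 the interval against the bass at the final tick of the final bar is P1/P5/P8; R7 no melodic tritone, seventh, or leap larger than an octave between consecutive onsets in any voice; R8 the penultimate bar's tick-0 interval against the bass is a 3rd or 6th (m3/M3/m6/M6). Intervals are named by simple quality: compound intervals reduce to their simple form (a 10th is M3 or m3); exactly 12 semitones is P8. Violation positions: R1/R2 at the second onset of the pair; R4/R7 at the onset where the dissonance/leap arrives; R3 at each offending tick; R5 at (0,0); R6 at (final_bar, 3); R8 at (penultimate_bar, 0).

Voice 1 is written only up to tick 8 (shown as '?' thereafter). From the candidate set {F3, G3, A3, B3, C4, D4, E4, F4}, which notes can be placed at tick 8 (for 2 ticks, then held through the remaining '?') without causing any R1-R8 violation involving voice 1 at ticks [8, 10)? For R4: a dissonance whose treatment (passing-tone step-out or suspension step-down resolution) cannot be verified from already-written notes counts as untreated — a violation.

{A3, D4, F4}

F3: violates R2
G3: violates R4
A3: legal
B3: violates R4
C4: violates R1
D4: legal
E4: violates R4
F4: legal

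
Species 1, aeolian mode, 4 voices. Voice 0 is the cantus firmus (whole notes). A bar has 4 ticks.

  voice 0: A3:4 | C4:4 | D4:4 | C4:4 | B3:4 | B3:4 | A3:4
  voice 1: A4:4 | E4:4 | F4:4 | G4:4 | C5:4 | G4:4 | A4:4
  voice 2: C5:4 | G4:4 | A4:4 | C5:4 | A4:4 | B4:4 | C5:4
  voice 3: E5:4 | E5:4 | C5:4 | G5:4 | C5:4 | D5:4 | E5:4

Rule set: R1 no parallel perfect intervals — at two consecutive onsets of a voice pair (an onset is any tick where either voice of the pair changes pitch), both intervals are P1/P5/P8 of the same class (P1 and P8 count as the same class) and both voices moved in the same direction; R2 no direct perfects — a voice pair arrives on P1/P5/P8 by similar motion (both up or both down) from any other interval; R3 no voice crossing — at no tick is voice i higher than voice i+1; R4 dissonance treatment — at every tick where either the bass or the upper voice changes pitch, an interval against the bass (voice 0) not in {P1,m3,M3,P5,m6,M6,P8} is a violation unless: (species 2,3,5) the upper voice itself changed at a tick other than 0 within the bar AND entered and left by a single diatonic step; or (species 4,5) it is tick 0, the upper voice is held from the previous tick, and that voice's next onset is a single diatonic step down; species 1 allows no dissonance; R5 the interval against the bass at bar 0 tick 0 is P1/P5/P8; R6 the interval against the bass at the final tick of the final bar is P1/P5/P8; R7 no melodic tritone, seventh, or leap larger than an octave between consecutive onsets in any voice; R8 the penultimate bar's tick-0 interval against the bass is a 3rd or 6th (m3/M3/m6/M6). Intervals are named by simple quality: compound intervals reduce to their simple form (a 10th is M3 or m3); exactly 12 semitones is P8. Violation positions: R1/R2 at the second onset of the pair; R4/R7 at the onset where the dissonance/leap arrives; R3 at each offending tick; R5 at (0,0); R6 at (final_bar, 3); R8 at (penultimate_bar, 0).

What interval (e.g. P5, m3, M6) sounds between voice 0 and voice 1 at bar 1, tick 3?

voice 0=C4 voice 1=E4 -> M3

M3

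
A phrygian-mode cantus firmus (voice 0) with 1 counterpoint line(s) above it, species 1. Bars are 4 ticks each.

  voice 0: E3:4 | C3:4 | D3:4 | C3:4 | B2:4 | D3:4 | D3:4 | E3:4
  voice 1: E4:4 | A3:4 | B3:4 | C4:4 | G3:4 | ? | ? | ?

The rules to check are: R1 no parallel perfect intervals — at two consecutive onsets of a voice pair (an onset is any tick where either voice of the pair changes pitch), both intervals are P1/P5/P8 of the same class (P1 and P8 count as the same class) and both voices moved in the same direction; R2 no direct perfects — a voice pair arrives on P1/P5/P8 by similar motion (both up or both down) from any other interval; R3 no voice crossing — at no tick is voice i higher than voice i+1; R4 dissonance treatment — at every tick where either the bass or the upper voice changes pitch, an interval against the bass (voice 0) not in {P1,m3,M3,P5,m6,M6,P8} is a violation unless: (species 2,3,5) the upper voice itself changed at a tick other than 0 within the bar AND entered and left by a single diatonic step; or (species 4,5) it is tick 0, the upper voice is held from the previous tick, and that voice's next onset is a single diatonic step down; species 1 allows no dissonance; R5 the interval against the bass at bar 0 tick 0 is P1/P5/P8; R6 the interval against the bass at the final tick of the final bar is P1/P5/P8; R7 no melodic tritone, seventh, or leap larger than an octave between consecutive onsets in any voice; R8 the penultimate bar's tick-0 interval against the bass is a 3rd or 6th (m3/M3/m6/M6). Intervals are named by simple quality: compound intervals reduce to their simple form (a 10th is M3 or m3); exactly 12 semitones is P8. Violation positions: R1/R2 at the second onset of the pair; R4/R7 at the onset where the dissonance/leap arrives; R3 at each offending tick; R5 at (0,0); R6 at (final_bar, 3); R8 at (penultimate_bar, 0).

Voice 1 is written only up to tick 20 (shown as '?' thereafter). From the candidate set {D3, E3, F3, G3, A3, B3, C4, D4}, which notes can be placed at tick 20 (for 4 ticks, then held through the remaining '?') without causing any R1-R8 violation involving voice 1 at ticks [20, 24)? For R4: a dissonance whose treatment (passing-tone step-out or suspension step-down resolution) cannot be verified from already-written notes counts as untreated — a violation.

{B3, D3, F3}

D3: legal
E3: violates R4
F3: legal
G3: violates R4
A3: violates R2
B3: legal
C4: violates R4
D4: violates R2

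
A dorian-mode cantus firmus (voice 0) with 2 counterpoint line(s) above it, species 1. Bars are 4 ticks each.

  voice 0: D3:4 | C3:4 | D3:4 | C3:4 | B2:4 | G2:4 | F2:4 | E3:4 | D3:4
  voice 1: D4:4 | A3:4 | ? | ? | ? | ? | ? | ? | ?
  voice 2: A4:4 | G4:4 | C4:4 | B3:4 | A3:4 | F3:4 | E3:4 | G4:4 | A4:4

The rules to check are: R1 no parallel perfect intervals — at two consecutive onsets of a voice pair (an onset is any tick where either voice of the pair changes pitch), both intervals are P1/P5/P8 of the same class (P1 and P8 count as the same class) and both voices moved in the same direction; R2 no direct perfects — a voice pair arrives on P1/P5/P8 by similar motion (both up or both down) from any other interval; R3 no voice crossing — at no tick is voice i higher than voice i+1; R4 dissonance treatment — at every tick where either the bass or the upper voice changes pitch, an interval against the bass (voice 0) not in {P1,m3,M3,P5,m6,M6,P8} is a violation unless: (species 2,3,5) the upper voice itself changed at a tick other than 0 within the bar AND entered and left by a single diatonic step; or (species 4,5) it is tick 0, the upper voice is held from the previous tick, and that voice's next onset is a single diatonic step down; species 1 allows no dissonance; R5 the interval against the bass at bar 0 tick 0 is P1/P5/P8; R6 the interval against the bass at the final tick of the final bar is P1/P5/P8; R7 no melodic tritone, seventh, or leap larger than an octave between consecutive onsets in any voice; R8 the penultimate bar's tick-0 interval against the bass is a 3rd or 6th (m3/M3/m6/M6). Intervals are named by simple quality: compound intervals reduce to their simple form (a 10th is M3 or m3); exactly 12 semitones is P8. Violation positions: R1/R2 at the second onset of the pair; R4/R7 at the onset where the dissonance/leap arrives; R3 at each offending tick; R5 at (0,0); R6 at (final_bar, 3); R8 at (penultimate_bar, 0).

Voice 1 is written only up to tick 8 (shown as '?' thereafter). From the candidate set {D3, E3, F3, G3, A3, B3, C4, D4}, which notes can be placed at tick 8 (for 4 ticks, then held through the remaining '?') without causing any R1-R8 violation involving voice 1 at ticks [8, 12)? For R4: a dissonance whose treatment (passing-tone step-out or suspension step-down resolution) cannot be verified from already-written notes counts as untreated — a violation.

{A3, B3, D3}

D3: legal
E3: violates R4
F3: violates R2
G3: violates R4
A3: legal
B3: legal
C4: violates R4
D4: violates R2,R3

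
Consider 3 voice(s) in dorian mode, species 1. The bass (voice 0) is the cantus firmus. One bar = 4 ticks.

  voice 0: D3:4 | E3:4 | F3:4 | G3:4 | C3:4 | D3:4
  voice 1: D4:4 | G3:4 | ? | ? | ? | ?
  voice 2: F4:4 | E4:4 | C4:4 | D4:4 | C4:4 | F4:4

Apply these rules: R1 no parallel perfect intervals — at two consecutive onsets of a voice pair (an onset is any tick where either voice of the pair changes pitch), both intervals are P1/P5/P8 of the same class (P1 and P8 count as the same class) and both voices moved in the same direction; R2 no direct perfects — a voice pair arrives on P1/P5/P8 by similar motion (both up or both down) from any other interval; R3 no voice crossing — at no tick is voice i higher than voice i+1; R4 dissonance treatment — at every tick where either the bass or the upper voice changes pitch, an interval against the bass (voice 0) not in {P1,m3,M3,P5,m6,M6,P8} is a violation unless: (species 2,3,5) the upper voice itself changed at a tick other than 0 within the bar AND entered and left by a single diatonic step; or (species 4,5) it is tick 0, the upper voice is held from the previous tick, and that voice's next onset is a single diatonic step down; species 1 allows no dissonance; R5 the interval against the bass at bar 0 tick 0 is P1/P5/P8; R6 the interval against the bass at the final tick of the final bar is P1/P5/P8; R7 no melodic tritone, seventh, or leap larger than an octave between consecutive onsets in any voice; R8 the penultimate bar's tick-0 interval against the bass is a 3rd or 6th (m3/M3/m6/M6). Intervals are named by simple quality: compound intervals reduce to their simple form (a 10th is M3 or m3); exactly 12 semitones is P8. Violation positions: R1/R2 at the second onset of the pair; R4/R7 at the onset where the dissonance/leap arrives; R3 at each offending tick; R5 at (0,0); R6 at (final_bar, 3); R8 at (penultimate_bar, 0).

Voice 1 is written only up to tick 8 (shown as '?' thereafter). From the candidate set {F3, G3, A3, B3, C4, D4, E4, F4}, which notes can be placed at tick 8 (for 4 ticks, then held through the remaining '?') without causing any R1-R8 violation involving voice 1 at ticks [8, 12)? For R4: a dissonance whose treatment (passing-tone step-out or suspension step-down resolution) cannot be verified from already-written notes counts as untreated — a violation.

{A3}

F3: violates R2
G3: violates R4
A3: legal
B3: violates R4
C4: violates R2
D4: violates R3
E4: violates R3,R4
F4: violates R2,R3,R7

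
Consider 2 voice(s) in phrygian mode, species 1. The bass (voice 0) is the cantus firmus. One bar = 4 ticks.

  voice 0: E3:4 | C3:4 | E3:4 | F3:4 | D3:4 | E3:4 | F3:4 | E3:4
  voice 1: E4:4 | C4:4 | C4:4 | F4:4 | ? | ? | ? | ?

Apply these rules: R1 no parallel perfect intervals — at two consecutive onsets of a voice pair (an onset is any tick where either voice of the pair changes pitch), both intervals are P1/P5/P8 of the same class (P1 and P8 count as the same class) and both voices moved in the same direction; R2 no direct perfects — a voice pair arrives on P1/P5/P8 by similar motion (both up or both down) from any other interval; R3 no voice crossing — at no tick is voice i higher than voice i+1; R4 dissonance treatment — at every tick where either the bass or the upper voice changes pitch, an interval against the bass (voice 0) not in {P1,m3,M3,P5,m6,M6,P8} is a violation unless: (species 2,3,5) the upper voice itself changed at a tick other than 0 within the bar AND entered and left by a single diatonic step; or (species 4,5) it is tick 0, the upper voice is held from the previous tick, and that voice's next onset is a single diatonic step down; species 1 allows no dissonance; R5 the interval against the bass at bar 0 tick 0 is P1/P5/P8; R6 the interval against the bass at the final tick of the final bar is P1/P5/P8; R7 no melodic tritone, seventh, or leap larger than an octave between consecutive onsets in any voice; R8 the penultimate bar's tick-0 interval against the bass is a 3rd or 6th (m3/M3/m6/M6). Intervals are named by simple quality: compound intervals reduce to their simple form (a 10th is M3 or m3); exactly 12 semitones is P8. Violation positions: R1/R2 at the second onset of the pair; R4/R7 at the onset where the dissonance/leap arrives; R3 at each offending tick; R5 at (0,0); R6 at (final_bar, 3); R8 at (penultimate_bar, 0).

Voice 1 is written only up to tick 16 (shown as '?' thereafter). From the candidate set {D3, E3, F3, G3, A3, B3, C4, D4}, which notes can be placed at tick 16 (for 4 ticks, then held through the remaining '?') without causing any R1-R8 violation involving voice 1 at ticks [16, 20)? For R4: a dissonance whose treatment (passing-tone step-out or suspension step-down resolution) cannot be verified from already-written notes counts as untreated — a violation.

{F3}

D3: violates R1,R7
E3: violates R4,R7
F3: legal
G3: violates R4,R7
A3: violates R2
B3: violates R7
C4: violates R4
D4: violates R1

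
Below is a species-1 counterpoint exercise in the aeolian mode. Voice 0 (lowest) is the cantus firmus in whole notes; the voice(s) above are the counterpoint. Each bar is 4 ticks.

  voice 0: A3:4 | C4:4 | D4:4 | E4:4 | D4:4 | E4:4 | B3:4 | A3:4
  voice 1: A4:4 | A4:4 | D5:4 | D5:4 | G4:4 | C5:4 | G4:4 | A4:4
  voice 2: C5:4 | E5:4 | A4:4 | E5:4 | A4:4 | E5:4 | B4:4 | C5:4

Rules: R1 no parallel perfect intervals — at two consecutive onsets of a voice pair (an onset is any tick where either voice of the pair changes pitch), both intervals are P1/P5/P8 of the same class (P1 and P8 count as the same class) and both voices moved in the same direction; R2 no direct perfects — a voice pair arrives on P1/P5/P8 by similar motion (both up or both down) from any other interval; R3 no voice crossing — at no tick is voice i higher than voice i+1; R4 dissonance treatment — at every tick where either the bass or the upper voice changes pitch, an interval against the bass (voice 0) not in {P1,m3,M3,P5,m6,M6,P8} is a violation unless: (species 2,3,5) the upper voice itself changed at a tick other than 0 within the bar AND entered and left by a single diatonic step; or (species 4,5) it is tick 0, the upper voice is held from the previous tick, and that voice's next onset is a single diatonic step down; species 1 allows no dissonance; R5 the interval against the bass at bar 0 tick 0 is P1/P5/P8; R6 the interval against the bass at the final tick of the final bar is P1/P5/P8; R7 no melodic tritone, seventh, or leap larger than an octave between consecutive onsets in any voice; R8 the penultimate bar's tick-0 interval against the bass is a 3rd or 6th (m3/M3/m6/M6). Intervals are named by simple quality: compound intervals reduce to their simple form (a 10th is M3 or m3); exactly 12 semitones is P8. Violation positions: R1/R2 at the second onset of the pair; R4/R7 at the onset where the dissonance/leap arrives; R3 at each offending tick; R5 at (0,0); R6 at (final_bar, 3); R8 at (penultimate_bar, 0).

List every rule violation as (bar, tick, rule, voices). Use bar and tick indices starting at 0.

bar 0: v0=A3 v1=A4 v2=C5 downbeat m3
bar 1: v0=C4 v1=A4 v2=E5 downbeat M3
bar 2: v0=D4 v1=D5 v2=A4 downbeat P5
bar 3: v0=E4 v1=D5 v2=E5 downbeat P8
bar 4: v0=D4 v1=G4 v2=A4 downbeat P5
bar 5: v0=E4 v1=C5 v2=E5 downbeat P8
bar 6: v0=B3 v1=G4 v2=B4 downbeat P8
bar 7: v0=A3 v1=A4 v2=C5 downbeat m3
  -> R5 @ bar 0 tick 0 v(0, 2): opens on m3
  -> R2 @ bar 2 tick 0 v(0, 1): C4/A4 M6 -> D4/D5 P8 similar
  -> R3 @ bar 2 tick 0 v(1, 2): D5 above A4
  -> R3 @ bar 2 tick 1 v(1, 2): D5 above A4
  -> R3 @ bar 2 tick 2 v(1, 2): D5 above A4
  -> R3 @ bar 2 tick 3 v(1, 2): D5 above A4
  -> R2 @ bar 3 tick 0 v(0, 2): D4/A4 P5 -> E4/E5 P8 similar
  -> R4 @ bar 3 tick 0 v(0, 1): E4/D5 m7 untreated
  -> R2 @ bar 4 tick 0 v(0, 2): E4/E5 P8 -> D4/A4 P5 similar
  -> R4 @ bar 4 tick 0 v(0, 1): D4/G4 P4 untreated
  -> R2 @ bar 5 tick 0 v(0, 2): D4/A4 P5 -> E4/E5 P8 similar
  -> R1 @ bar 6 tick 0 v(0, 2): E4/E5 P8 -> B3/B4 P8 similar
  -> R8 @ bar 6 tick 0 v(0, 2): penult P8 not 3rd/6th
  -> R6 @ bar 7 tick 3 v(0, 2): closes on m3

(0, 0, R5, (0, 2))
(2, 0, R2, (0, 1))
(2, 0, R3, (1, 2))
(2, 1, R3, (1, 2))
(2, 2, R3, (1, 2))
(2, 3, R3, (1, 2))
(3, 0, R2, (0, 2))
(3, 0, R4, (0, 1))
(4, 0, R2, (0, 2))
(4, 0, R4, (0, 1))
(5, 0, R2, (0, 2))
(6, 0, R1, (0, 2))
(6, 0, R8, (0, 2))
(7, 3, R6, (0, 2))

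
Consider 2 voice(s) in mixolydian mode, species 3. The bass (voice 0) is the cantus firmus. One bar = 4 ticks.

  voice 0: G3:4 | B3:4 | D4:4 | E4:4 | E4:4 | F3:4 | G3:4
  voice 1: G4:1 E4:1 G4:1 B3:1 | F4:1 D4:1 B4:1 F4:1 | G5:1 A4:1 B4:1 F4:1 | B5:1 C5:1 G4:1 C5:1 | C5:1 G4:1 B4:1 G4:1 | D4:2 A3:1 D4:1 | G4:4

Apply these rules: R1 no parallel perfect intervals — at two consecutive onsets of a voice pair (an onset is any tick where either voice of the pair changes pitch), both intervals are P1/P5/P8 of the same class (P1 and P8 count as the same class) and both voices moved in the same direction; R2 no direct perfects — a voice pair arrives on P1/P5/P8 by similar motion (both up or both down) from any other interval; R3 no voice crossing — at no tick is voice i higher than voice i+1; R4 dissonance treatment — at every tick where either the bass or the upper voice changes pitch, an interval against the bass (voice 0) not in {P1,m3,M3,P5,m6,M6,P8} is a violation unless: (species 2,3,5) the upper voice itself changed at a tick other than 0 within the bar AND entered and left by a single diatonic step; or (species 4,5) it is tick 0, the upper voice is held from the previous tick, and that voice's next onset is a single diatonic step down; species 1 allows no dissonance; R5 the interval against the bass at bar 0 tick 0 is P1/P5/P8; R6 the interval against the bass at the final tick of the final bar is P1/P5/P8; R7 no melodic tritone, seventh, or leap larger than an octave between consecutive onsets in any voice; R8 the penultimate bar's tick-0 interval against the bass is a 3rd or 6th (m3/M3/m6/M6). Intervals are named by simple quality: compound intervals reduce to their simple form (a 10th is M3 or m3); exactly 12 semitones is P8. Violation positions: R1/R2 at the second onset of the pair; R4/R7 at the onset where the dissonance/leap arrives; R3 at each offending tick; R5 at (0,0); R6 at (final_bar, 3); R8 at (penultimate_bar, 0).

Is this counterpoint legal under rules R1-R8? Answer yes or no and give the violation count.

No (13 violations)

bar 0: v0=G3 v1=G4 (P8)
bar 1: v0=B3 v1=F4 (TT)
bar 2: v0=D4 v1=G5 (P4)
bar 3: v0=E4 v1=B5 (P5)
bar 4: v0=E4 v1=C5 (m6)
bar 5: v0=F3 v1=D4 (M6)
bar 6: v0=G3 v1=G4 (P8)
  R4 @ bar1.0: B3/F4 TT untreated
  R7 @ bar1.0: B3->F4 leap 6st
  R4 @ bar1.3: B3/F4 TT untreated
  R7 @ bar1.3: B4->F4 leap 6st
  R4 @ bar2.0: D4/G5 P4 untreated
  R7 @ bar2.0: F4->G5 leap 14st
  R7 @ bar2.1: G5->A4 leap 10st
  R7 @ bar2.3: B4->F4 leap 6st
  R2 @ bar3.0: D4/F4 m3 -> E4/B5 P5 similar
  R7 @ bar3.0: F4->B5 leap 18st
  R7 @ bar3.1: B5->C5 leap 11st
  R7 @ bar5.0: E4->F3 leap 11st
  R2 @ bar6.0: F3/D4 M6 -> G3/G4 P8 similar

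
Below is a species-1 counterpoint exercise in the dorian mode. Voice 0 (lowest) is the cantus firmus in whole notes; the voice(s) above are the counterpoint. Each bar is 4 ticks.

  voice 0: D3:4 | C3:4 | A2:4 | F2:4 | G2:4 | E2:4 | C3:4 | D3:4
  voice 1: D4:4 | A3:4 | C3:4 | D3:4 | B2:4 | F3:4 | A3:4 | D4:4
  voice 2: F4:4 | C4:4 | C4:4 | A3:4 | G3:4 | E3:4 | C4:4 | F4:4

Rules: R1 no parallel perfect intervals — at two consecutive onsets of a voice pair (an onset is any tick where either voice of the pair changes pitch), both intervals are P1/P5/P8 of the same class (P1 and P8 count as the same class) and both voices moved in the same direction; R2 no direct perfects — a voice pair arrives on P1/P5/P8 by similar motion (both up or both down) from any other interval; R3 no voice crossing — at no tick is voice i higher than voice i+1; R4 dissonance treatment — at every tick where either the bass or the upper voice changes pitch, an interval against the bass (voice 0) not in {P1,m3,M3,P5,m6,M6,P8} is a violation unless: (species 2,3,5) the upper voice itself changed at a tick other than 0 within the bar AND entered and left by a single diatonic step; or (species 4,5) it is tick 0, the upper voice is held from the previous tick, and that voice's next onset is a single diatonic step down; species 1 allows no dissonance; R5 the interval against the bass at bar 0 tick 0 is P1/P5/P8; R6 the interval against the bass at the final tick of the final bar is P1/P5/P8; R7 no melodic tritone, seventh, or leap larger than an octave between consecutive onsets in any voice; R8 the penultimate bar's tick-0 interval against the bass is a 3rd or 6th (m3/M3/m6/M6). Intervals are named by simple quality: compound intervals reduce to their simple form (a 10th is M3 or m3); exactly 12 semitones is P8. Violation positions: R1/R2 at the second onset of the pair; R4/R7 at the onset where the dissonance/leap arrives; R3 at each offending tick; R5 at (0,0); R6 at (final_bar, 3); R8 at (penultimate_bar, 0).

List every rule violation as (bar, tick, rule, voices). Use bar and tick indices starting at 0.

bar 0: v0=D3 v1=D4 v2=F4 downbeat m3
bar 1: v0=C3 v1=A3 v2=C4 downbeat P8
bar 2: v0=A2 v1=C3 v2=C4 downbeat m3
bar 3: v0=F2 v1=D3 v2=A3 downbeat M3
bar 4: v0=G2 v1=B2 v2=G3 downbeat P8
bar 5: v0=E2 v1=F3 v2=E3 downbeat P8
bar 6: v0=C3 v1=A3 v2=C4 downbeat P8
bar 7: v0=D3 v1=D4 v2=F4 downbeat m3
  -> R5 @ bar 0 tick 0 v(0, 2): opens on m3
  -> R2 @ bar 1 tick 0 v(0, 2): D3/F4 m3 -> C3/C4 P8 similar
  -> R1 @ bar 5 tick 0 v(0, 2): G2/G3 P8 -> E2/E3 P8 similar
  -> R3 @ bar 5 tick 0 v(1, 2): F3 above E3
  -> R4 @ bar 5 tick 0 v(0, 1): E2/F3 m2 untreated
  -> R7 @ bar 5 tick 0 v(1,): B2->F3 leap 6st
  -> R3 @ bar 5 tick 1 v(1, 2): F3 above E3
  -> R3 @ bar 5 tick 2 v(1, 2): F3 above E3
  -> R3 @ bar 5 tick 3 v(1, 2): F3 above E3
  -> R1 @ bar 6 tick 0 v(0, 2): E2/E3 P8 -> C3/C4 P8 similar
  -> R8 @ bar 6 tick 0 v(0, 2): penult P8 not 3rd/6th
  -> R2 @ bar 7 tick 0 v(0, 1): C3/A3 M6 -> D3/D4 P8 similar
  -> R6 @ bar 7 tick 3 v(0, 2): closes on m3

(0, 0, R5, (0, 2))
(1, 0, R2, (0, 2))
(5, 0, R1, (0, 2))
(5, 0, R3, (1, 2))
(5, 0, R4, (0, 1))
(5, 0, R7, (1,))
(5, 1, R3, (1, 2))
(5, 2, R3, (1, 2))
(5, 3, R3, (1, 2))
(6, 0, R1, (0, 2))
(6, 0, R8, (0, 2))
(7, 0, R2, (0, 1))
(7, 3, R6, (0, 2))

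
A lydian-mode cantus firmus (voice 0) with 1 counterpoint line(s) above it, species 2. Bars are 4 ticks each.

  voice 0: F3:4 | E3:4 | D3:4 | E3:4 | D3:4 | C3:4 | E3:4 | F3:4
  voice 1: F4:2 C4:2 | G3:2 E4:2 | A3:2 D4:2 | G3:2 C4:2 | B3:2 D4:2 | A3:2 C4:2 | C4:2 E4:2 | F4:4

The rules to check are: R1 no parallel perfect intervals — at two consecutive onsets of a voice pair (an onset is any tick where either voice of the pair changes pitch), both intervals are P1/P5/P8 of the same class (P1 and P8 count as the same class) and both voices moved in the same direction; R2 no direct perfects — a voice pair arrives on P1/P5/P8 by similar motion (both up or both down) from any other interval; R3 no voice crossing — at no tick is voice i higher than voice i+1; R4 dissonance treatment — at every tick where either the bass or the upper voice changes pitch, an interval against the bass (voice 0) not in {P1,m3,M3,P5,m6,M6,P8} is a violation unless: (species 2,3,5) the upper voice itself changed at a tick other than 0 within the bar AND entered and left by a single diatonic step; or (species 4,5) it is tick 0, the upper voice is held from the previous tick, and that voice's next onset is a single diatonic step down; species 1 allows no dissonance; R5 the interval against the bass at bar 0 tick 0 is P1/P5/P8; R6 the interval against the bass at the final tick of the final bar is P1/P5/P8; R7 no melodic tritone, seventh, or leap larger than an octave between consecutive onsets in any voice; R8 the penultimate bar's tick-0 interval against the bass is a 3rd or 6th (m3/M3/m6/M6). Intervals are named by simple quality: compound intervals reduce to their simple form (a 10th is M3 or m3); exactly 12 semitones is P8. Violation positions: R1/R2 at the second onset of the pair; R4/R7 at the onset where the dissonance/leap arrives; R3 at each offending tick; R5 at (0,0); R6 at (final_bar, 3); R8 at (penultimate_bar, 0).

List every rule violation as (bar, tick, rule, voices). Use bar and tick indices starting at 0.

(2, 0, R2, (0, 1))
(7, 0, R1, (0, 1))

bar 0: v0=F3 v1=F4 downbeat P8
bar 1: v0=E3 v1=G3 downbeat m3
bar 2: v0=D3 v1=A3 downbeat P5
bar 3: v0=E3 v1=G3 downbeat m3
bar 4: v0=D3 v1=B3 downbeat M6
bar 5: v0=C3 v1=A3 downbeat M6
bar 6: v0=E3 v1=C4 downbeat m6
bar 7: v0=F3 v1=F4 downbeat P8
  -> R2 @ bar 2 tick 0 v(0, 1): E3/E4 P8 -> D3/A3 P5 similar
  -> R1 @ bar 7 tick 0 v(0, 1): E3/E4 P8 -> F3/F4 P8 similar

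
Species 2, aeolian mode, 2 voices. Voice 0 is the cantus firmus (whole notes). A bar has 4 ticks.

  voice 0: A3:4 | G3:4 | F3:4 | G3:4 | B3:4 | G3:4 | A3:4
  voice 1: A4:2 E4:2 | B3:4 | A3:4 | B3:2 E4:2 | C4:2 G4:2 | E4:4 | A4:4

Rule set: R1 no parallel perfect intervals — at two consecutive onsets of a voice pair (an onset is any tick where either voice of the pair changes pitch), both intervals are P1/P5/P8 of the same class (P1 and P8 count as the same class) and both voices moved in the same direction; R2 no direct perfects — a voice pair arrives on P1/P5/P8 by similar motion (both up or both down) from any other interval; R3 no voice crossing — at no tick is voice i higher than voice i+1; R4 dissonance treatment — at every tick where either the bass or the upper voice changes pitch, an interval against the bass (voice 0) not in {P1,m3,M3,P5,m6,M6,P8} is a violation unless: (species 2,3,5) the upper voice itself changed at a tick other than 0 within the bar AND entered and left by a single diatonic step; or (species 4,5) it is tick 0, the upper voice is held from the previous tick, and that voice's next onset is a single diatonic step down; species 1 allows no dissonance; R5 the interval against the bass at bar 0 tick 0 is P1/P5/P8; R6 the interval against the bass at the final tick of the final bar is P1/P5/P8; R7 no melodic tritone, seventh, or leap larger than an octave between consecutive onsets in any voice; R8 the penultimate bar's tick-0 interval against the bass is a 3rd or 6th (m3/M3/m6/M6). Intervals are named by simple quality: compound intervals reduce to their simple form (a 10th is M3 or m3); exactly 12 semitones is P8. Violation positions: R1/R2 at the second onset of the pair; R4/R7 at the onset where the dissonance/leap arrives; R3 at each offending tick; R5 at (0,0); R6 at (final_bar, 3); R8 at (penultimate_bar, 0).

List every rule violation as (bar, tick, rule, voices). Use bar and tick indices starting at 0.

(4, 0, R4, (0, 1))
(6, 0, R2, (0, 1))

bar 0: v0=A3 v1=A4 downbeat P8
bar 1: v0=G3 v1=B3 downbeat M3
bar 2: v0=F3 v1=A3 downbeat M3
bar 3: v0=G3 v1=B3 downbeat M3
bar 4: v0=B3 v1=C4 downbeat m2
bar 5: v0=G3 v1=E4 downbeat M6
bar 6: v0=A3 v1=A4 downbeat P8
  -> R4 @ bar 4 tick 0 v(0, 1): B3/C4 m2 untreated
  -> R2 @ bar 6 tick 0 v(0, 1): G3/E4 M6 -> A3/A4 P8 similar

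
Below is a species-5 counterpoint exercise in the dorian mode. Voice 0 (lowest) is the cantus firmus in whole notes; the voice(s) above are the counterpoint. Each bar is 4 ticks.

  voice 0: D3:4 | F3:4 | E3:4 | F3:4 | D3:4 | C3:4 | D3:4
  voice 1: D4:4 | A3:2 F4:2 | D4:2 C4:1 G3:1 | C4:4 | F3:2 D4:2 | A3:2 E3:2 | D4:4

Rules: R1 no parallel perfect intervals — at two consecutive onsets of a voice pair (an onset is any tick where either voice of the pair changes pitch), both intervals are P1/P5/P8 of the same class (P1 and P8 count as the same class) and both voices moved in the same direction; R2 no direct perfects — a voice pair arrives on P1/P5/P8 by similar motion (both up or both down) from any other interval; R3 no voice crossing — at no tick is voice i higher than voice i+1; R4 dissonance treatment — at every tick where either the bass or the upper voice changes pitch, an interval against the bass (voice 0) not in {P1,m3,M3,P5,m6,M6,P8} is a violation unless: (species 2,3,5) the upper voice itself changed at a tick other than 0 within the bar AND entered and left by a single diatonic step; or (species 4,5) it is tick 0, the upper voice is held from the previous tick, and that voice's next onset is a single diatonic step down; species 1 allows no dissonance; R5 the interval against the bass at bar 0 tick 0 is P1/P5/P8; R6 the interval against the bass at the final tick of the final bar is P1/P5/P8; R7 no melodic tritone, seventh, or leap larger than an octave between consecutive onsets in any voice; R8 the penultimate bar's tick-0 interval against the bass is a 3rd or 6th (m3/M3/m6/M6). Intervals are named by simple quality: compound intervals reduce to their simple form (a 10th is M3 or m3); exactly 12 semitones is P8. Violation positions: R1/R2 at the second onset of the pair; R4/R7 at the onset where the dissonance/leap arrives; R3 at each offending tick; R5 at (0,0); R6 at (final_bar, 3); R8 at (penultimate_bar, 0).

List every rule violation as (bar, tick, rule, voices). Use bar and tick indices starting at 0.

(2, 0, R4, (0, 1))
(3, 0, R2, (0, 1))
(6, 0, R2, (0, 1))
(6, 0, R7, (1,))

bar 0: v0=D3 v1=D4 downbeat P8
bar 1: v0=F3 v1=A3 downbeat M3
bar 2: v0=E3 v1=D4 downbeat m7
bar 3: v0=F3 v1=C4 downbeat P5
bar 4: v0=D3 v1=F3 downbeat m3
bar 5: v0=C3 v1=A3 downbeat M6
bar 6: v0=D3 v1=D4 downbeat P8
  -> R4 @ bar 2 tick 0 v(0, 1): E3/D4 m7 untreated
  -> R2 @ bar 3 tick 0 v(0, 1): E3/G3 m3 -> F3/C4 P5 similar
  -> R2 @ bar 6 tick 0 v(0, 1): C3/E3 M3 -> D3/D4 P8 similar
  -> R7 @ bar 6 tick 0 v(1,): E3->D4 leap 10st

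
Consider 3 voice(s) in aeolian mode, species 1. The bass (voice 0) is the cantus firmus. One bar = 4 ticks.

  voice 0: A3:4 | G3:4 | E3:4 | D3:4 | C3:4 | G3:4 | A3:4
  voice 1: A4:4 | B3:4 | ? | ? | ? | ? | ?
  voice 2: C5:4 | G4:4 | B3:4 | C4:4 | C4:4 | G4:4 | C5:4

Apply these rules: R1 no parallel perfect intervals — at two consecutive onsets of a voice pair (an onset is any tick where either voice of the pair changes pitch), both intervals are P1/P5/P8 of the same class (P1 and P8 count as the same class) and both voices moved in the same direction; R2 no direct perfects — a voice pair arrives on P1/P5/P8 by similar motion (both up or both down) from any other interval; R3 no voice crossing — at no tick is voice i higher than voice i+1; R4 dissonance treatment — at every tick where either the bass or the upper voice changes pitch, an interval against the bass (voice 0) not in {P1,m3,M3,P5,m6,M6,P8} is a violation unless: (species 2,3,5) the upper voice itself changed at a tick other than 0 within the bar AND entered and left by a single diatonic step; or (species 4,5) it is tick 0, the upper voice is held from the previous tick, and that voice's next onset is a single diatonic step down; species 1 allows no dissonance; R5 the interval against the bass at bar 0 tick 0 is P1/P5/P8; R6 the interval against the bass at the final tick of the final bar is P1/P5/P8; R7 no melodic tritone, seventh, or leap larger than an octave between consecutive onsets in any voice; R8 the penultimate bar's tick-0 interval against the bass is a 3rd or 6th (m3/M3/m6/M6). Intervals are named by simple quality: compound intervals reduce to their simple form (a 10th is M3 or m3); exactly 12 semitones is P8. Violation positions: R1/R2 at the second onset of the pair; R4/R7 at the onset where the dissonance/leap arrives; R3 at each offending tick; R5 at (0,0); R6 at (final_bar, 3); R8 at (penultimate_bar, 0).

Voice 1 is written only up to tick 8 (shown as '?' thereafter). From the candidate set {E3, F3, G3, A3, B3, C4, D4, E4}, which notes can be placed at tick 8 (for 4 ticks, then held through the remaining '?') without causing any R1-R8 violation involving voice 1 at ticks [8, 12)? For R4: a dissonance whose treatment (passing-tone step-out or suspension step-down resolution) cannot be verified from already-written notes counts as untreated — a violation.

E3: violates R2
F3: violates R4,R7
G3: legal
A3: violates R4
B3: legal
C4: violates R3
D4: violates R3,R4
E4: violates R3

{B3, G3}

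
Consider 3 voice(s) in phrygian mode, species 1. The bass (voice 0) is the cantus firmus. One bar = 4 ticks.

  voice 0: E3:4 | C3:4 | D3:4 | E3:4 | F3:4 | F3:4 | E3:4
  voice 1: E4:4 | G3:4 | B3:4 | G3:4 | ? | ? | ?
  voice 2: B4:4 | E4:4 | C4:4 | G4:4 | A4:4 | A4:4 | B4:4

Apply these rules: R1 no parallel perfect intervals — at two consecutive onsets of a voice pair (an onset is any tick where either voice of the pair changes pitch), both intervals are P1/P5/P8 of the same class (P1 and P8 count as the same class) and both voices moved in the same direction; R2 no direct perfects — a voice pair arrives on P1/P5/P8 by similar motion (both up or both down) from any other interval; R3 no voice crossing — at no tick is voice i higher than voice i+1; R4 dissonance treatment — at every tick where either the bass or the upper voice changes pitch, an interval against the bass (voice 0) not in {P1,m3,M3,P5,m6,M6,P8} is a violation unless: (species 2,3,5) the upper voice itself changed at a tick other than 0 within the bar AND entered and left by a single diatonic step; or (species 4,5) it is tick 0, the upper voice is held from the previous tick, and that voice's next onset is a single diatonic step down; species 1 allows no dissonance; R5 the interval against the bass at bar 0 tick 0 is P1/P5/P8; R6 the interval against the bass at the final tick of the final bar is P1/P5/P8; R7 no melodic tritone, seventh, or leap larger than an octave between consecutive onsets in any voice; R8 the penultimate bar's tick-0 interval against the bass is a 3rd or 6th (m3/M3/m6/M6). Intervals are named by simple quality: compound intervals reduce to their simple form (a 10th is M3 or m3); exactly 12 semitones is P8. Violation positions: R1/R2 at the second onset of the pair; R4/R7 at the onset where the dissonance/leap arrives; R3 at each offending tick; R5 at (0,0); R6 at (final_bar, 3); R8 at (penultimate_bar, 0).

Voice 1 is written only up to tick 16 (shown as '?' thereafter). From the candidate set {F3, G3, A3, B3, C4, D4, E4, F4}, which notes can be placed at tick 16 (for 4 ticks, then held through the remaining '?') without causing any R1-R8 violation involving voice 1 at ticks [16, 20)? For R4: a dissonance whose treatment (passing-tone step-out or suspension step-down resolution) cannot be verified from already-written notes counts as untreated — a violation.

F3: legal
G3: violates R4
A3: violates R1
B3: violates R4
C4: violates R2
D4: violates R2
E4: violates R4
F4: violates R2,R7

{F3}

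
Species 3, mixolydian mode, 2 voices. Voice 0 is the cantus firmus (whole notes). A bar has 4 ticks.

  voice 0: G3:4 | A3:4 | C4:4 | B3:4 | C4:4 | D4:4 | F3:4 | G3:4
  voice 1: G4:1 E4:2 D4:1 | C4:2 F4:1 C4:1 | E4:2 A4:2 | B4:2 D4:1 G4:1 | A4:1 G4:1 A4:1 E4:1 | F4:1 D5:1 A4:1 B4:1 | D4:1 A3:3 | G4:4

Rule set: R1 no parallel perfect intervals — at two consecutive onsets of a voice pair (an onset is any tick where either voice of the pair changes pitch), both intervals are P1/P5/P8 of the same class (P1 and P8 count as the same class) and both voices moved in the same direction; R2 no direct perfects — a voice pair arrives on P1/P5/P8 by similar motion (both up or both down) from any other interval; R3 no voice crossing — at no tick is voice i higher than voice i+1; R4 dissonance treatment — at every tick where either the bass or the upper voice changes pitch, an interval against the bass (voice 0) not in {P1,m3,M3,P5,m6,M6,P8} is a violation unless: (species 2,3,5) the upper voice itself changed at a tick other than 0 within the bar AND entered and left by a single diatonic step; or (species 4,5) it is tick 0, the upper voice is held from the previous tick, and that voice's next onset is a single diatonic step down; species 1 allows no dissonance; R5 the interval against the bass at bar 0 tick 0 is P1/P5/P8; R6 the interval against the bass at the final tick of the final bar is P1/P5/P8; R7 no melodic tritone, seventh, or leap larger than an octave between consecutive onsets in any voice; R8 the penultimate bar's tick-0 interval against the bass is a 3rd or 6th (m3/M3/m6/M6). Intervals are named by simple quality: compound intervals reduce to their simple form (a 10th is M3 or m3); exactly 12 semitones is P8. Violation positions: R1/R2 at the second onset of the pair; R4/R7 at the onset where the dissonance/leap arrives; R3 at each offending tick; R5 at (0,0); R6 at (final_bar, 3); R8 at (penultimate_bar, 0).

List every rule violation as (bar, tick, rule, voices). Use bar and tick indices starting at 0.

(7, 0, R2, (0, 1))
(7, 0, R7, (1,))

bar 0: v0=G3 v1=G4 downbeat P8
bar 1: v0=A3 v1=C4 downbeat m3
bar 2: v0=C4 v1=E4 downbeat M3
bar 3: v0=B3 v1=B4 downbeat P8
bar 4: v0=C4 v1=A4 downbeat M6
bar 5: v0=D4 v1=F4 downbeat m3
bar 6: v0=F3 v1=D4 downbeat M6
bar 7: v0=G3 v1=G4 downbeat P8
  -> R2 @ bar 7 tick 0 v(0, 1): F3/A3 M3 -> G3/G4 P8 similar
  -> R7 @ bar 7 tick 0 v(1,): A3->G4 leap 10st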